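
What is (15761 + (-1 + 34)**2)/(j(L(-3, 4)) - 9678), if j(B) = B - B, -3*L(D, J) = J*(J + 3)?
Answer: -8425/4839 ≈ -1.7411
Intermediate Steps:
L(D, J) = -J*(3 + J)/3 (L(D, J) = -J*(J + 3)/3 = -J*(3 + J)/3)
j(B) = 0
(15761 + (-1 + 34)**2)/(j(L(-3, 4)) - 9678) = (15761 + (-1 + 34)**2)/(0 - 9678) = (15761 + 33**2)/(-9678) = (15761 + 1089)*(-1/9678) = 16850*(-1/9678) = -8425/4839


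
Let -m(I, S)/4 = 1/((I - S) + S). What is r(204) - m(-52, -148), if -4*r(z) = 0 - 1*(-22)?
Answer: -145/26 ≈ -5.5769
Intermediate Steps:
r(z) = -11/2 (r(z) = -(0 - 1*(-22))/4 = -(0 + 22)/4 = -¼*22 = -11/2)
m(I, S) = -4/I (m(I, S) = -4/((I - S) + S) = -4/I)
r(204) - m(-52, -148) = -11/2 - (-4)/(-52) = -11/2 - (-4)*(-1)/52 = -11/2 - 1*1/13 = -11/2 - 1/13 = -145/26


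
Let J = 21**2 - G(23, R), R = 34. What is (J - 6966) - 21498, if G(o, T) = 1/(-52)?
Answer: -1457195/52 ≈ -28023.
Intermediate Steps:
G(o, T) = -1/52
J = 22933/52 (J = 21**2 - 1*(-1/52) = 441 + 1/52 = 22933/52 ≈ 441.02)
(J - 6966) - 21498 = (22933/52 - 6966) - 21498 = -339299/52 - 21498 = -1457195/52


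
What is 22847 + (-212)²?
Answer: 67791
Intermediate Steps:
22847 + (-212)² = 22847 + 44944 = 67791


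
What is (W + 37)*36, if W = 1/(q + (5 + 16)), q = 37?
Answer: 38646/29 ≈ 1332.6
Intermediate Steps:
W = 1/58 (W = 1/(37 + (5 + 16)) = 1/(37 + 21) = 1/58 ≈ 0.017241)
(W + 37)*36 = (1/58 + 37)*36 = (2147/58)*36 = 38646/29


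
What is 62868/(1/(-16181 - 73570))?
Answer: -5642465868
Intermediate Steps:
62868/(1/(-16181 - 73570)) = 62868/(1/(-89751)) = 62868/(-1/89751) = 62868*(-89751) = -5642465868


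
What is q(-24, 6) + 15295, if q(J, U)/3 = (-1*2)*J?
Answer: 15439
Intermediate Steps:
q(J, U) = -6*J (q(J, U) = 3*((-1*2)*J) = 3*(-2*J) = -6*J)
q(-24, 6) + 15295 = -6*(-24) + 15295 = 144 + 15295 = 15439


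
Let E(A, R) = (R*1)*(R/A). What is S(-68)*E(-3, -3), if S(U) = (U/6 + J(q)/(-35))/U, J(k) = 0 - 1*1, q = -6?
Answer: -1187/2380 ≈ -0.49874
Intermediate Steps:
J(k) = -1 (J(k) = 0 - 1 = -1)
S(U) = (1/35 + U/6)/U (S(U) = (U/6 - 1/(-35))/U = (U*(⅙) - 1*(-1/35))/U = (U/6 + 1/35)/U = (1/35 + U/6)/U)
E(A, R) = R²/A (E(A, R) = R*(R/A) = R²/A)
S(-68)*E(-3, -3) = ((1/210)*(6 + 35*(-68))/(-68))*((-3)²/(-3)) = ((1/210)*(-1/68)*(6 - 2380))*(-⅓*9) = ((1/210)*(-1/68)*(-2374))*(-3) = (1187/7140)*(-3) = -1187/2380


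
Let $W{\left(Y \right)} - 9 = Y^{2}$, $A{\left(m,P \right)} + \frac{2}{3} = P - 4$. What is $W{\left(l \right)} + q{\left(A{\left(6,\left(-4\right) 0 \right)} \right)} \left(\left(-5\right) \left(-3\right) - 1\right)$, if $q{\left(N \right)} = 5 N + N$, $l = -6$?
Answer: $-347$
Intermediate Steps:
$A{\left(m,P \right)} = - \frac{14}{3} + P$ ($A{\left(m,P \right)} = - \frac{2}{3} + \left(P - 4\right) = - \frac{2}{3} + \left(-4 + P\right) = - \frac{14}{3} + P$)
$q{\left(N \right)} = 6 N$
$W{\left(Y \right)} = 9 + Y^{2}$
$W{\left(l \right)} + q{\left(A{\left(6,\left(-4\right) 0 \right)} \right)} \left(\left(-5\right) \left(-3\right) - 1\right) = \left(9 + \left(-6\right)^{2}\right) + 6 \left(- \frac{14}{3} - 0\right) \left(\left(-5\right) \left(-3\right) - 1\right) = \left(9 + 36\right) + 6 \left(- \frac{14}{3} + 0\right) \left(15 - 1\right) = 45 + 6 \left(- \frac{14}{3}\right) 14 = 45 - 392 = -347$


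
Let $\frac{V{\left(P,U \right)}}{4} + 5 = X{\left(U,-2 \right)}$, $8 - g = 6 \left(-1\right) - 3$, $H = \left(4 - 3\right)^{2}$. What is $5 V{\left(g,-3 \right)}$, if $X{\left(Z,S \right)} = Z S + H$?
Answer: $40$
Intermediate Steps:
$H = 1$ ($H = 1^{2} = 1$)
$g = 17$ ($g = 8 - \left(6 \left(-1\right) - 3\right) = 8 - \left(-6 - 3\right) = 8 - -9 = 8 + 9 = 17$)
$X{\left(Z,S \right)} = 1 + S Z$ ($X{\left(Z,S \right)} = Z S + 1 = S Z + 1 = 1 + S Z$)
$V{\left(P,U \right)} = -16 - 8 U$ ($V{\left(P,U \right)} = -20 + 4 \left(1 - 2 U\right) = -20 - \left(-4 + 8 U\right) = -16 - 8 U$)
$5 V{\left(g,-3 \right)} = 5 \left(-16 - -24\right) = 5 \left(-16 + 24\right) = 5 \cdot 8 = 40$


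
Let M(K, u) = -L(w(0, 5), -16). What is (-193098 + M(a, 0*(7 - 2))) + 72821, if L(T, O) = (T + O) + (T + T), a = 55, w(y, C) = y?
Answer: -120261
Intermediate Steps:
L(T, O) = O + 3*T (L(T, O) = (O + T) + 2*T = O + 3*T)
M(K, u) = 16 (M(K, u) = -(-16 + 3*0) = -(-16 + 0) = -1*(-16) = 16)
(-193098 + M(a, 0*(7 - 2))) + 72821 = (-193098 + 16) + 72821 = -193082 + 72821 = -120261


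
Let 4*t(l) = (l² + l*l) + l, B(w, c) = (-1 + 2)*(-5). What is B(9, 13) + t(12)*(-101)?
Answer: -7580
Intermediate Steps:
B(w, c) = -5 (B(w, c) = 1*(-5) = -5)
t(l) = l²/2 + l/4 (t(l) = ((l² + l*l) + l)/4 = ((l² + l²) + l)/4 = (2*l² + l)/4 = (l + 2*l²)/4 = l²/2 + l/4)
B(9, 13) + t(12)*(-101) = -5 + ((¼)*12*(1 + 2*12))*(-101) = -5 + ((¼)*12*(1 + 24))*(-101) = -5 + ((¼)*12*25)*(-101) = -5 + 75*(-101) = -5 - 7575 = -7580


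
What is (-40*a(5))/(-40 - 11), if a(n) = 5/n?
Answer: 40/51 ≈ 0.78431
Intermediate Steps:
(-40*a(5))/(-40 - 11) = (-200/5)/(-40 - 11) = -200/5/(-51) = -40*1*(-1/51) = -40*(-1/51) = 40/51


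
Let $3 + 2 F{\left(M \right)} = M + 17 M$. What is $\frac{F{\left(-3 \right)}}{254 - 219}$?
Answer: $- \frac{57}{70} \approx -0.81429$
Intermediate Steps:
$F{\left(M \right)} = - \frac{3}{2} + 9 M$ ($F{\left(M \right)} = - \frac{3}{2} + \frac{M + 17 M}{2} = - \frac{3}{2} + \frac{18 M}{2} = - \frac{3}{2} + 9 M$)
$\frac{F{\left(-3 \right)}}{254 - 219} = \frac{- \frac{3}{2} + 9 \left(-3\right)}{254 - 219} = \frac{- \frac{3}{2} - 27}{35} = \left(- \frac{57}{2}\right) \frac{1}{35} = - \frac{57}{70}$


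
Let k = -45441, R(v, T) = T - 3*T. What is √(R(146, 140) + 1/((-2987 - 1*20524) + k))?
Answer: I*√1969269222/2652 ≈ 16.733*I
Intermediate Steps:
R(v, T) = -2*T
√(R(146, 140) + 1/((-2987 - 1*20524) + k)) = √(-2*140 + 1/((-2987 - 1*20524) - 45441)) = √(-280 + 1/((-2987 - 20524) - 45441)) = √(-280 + 1/(-23511 - 45441)) = √(-280 + 1/(-68952)) = √(-280 - 1/68952) = √(-19306561/68952) = I*√1969269222/2652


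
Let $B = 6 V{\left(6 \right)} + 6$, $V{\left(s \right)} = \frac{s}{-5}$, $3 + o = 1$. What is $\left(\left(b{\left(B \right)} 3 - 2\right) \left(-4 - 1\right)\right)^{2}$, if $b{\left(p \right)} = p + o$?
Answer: $3364$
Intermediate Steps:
$o = -2$ ($o = -3 + 1 = -2$)
$V{\left(s \right)} = - \frac{s}{5}$ ($V{\left(s \right)} = s \left(- \frac{1}{5}\right) = - \frac{s}{5}$)
$B = - \frac{6}{5}$ ($B = 6 \left(\left(- \frac{1}{5}\right) 6\right) + 6 = 6 \left(- \frac{6}{5}\right) + 6 = - \frac{36}{5} + 6 = - \frac{6}{5} \approx -1.2$)
$b{\left(p \right)} = -2 + p$ ($b{\left(p \right)} = p - 2 = -2 + p$)
$\left(\left(b{\left(B \right)} 3 - 2\right) \left(-4 - 1\right)\right)^{2} = \left(\left(\left(-2 - \frac{6}{5}\right) 3 - 2\right) \left(-4 - 1\right)\right)^{2} = \left(\left(\left(- \frac{16}{5}\right) 3 - 2\right) \left(-5\right)\right)^{2} = \left(\left(- \frac{48}{5} - 2\right) \left(-5\right)\right)^{2} = \left(\left(- \frac{58}{5}\right) \left(-5\right)\right)^{2} = 58^{2} = 3364$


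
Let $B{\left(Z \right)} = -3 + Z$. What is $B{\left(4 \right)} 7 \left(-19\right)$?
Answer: $-133$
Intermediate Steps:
$B{\left(4 \right)} 7 \left(-19\right) = \left(-3 + 4\right) 7 \left(-19\right) = 1 \cdot 7 \left(-19\right) = 7 \left(-19\right) = -133$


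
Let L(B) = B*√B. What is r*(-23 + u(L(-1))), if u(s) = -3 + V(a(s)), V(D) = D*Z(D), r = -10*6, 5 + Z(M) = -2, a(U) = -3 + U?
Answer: 300 - 420*I ≈ 300.0 - 420.0*I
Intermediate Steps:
Z(M) = -7 (Z(M) = -5 - 2 = -7)
r = -60
V(D) = -7*D (V(D) = D*(-7) = -7*D)
L(B) = B^(3/2)
u(s) = 18 - 7*s (u(s) = -3 - 7*(-3 + s) = -3 + (21 - 7*s) = 18 - 7*s)
r*(-23 + u(L(-1))) = -60*(-23 + (18 - (-7)*I)) = -60*(-23 + (18 + 7*I)) = -60*(-5 + 7*I) = 300 - 420*I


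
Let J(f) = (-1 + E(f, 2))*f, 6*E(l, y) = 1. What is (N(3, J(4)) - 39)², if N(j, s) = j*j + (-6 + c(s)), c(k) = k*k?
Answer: 50176/81 ≈ 619.46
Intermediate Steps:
E(l, y) = ⅙ (E(l, y) = (⅙)*1 = ⅙)
c(k) = k²
J(f) = -5*f/6 (J(f) = (-1 + ⅙)*f = -5*f/6)
N(j, s) = -6 + j² + s² (N(j, s) = j*j + (-6 + s²) = j² + (-6 + s²) = -6 + j² + s²)
(N(3, J(4)) - 39)² = ((-6 + 3² + (-⅚*4)²) - 39)² = ((-6 + 9 + (-10/3)²) - 39)² = ((-6 + 9 + 100/9) - 39)² = (127/9 - 39)² = (-224/9)² = 50176/81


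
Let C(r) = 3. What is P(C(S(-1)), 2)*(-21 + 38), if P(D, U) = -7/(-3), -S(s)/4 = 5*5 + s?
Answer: 119/3 ≈ 39.667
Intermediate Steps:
S(s) = -100 - 4*s (S(s) = -4*(5*5 + s) = -4*(25 + s) = -100 - 4*s)
P(D, U) = 7/3 (P(D, U) = -7*(-⅓) = 7/3)
P(C(S(-1)), 2)*(-21 + 38) = 7*(-21 + 38)/3 = (7/3)*17 = 119/3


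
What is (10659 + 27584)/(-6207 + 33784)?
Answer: 38243/27577 ≈ 1.3868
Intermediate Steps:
(10659 + 27584)/(-6207 + 33784) = 38243/27577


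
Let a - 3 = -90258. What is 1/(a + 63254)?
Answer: -1/27001 ≈ -3.7036e-5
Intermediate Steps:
a = -90255 (a = 3 - 90258 = -90255)
1/(a + 63254) = 1/(-90255 + 63254) = 1/(-27001) = -1/27001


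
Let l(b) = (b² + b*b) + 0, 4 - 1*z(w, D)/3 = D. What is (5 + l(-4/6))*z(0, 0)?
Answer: 212/3 ≈ 70.667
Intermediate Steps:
z(w, D) = 12 - 3*D
l(b) = 2*b² (l(b) = (b² + b²) + 0 = 2*b² + 0 = 2*b²)
(5 + l(-4/6))*z(0, 0) = (5 + 2*(-4/6)²)*(12 - 3*0) = (5 + 2*(-4*⅙)²)*(12 + 0) = (5 + 2*(-⅔)²)*12 = (5 + 2*(4/9))*12 = (5 + 8/9)*12 = (53/9)*12 = 212/3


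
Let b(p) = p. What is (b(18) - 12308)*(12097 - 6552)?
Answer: -68148050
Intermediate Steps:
(b(18) - 12308)*(12097 - 6552) = (18 - 12308)*(12097 - 6552) = -12290*5545 = -68148050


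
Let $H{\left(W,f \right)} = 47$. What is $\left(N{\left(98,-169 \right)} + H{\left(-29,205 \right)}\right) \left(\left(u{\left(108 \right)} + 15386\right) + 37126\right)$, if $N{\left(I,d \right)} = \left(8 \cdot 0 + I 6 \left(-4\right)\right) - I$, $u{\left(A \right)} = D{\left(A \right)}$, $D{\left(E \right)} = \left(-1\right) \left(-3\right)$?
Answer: $-126193545$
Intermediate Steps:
$D{\left(E \right)} = 3$
$u{\left(A \right)} = 3$
$N{\left(I,d \right)} = - 25 I$ ($N{\left(I,d \right)} = \left(0 + 6 I \left(-4\right)\right) - I = \left(0 - 24 I\right) - I = - 24 I - I = - 25 I$)
$\left(N{\left(98,-169 \right)} + H{\left(-29,205 \right)}\right) \left(\left(u{\left(108 \right)} + 15386\right) + 37126\right) = \left(\left(-25\right) 98 + 47\right) \left(\left(3 + 15386\right) + 37126\right) = \left(-2450 + 47\right) \left(15389 + 37126\right) = \left(-2403\right) 52515 = -126193545$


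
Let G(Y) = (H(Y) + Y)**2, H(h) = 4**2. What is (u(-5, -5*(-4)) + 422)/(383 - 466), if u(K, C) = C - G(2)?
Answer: -118/83 ≈ -1.4217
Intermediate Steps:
H(h) = 16
G(Y) = (16 + Y)**2
u(K, C) = -324 + C (u(K, C) = C - (16 + 2)**2 = C - 1*18**2 = C - 1*324 = C - 324 = -324 + C)
(u(-5, -5*(-4)) + 422)/(383 - 466) = ((-324 - 5*(-4)) + 422)/(383 - 466) = ((-324 + 20) + 422)/(-83) = (-304 + 422)*(-1/83) = 118*(-1/83) = -118/83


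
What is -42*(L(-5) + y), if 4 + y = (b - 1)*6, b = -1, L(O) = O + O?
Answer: 1092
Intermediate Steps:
L(O) = 2*O
y = -16 (y = -4 + (-1 - 1)*6 = -4 - 2*6 = -4 - 12 = -16)
-42*(L(-5) + y) = -42*(2*(-5) - 16) = -42*(-10 - 16) = -42*(-26) = 1092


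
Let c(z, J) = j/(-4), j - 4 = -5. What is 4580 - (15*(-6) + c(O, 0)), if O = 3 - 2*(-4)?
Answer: 18679/4 ≈ 4669.8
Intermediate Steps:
j = -1 (j = 4 - 5 = -1)
O = 11 (O = 3 + 8 = 11)
c(z, J) = ¼ (c(z, J) = -1/(-4) = -1*(-¼) = ¼)
4580 - (15*(-6) + c(O, 0)) = 4580 - (15*(-6) + ¼) = 4580 - (-90 + ¼) = 4580 - 1*(-359/4) = 4580 + 359/4 = 18679/4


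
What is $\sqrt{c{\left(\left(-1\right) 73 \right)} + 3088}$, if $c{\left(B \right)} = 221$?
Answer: $\sqrt{3309} \approx 57.524$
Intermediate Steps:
$\sqrt{c{\left(\left(-1\right) 73 \right)} + 3088} = \sqrt{221 + 3088} = \sqrt{3309}$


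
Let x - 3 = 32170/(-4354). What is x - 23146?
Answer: -50398396/2177 ≈ -23150.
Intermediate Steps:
x = -9554/2177 (x = 3 + 32170/(-4354) = 3 + 32170*(-1/4354) = 3 - 16085/2177 = -9554/2177 ≈ -4.3886)
x - 23146 = -9554/2177 - 23146 = -50398396/2177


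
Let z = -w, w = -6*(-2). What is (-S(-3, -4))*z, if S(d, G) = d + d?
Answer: -72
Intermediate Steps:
S(d, G) = 2*d
w = 12
z = -12 (z = -1*12 = -12)
(-S(-3, -4))*z = -2*(-3)*(-12) = -1*(-6)*(-12) = 6*(-12) = -72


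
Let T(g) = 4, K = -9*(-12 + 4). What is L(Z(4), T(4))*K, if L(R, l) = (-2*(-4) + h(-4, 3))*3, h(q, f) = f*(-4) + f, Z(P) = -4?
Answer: -216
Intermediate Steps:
K = 72 (K = -9*(-8) = 72)
h(q, f) = -3*f (h(q, f) = -4*f + f = -3*f)
L(R, l) = -3 (L(R, l) = (-2*(-4) - 3*3)*3 = (8 - 9)*3 = -1*3 = -3)
L(Z(4), T(4))*K = -3*72 = -216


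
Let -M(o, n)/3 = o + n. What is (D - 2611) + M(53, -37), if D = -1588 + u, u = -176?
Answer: -4423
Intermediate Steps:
M(o, n) = -3*n - 3*o (M(o, n) = -3*(o + n) = -3*(n + o) = -3*n - 3*o)
D = -1764 (D = -1588 - 176 = -1764)
(D - 2611) + M(53, -37) = (-1764 - 2611) + (-3*(-37) - 3*53) = -4375 + (111 - 159) = -4375 - 48 = -4423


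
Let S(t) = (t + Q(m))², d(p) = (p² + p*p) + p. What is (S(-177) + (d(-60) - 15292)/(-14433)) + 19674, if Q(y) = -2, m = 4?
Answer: 746410747/14433 ≈ 51716.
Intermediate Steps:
d(p) = p + 2*p² (d(p) = (p² + p²) + p = 2*p² + p = p + 2*p²)
S(t) = (-2 + t)² (S(t) = (t - 2)² = (-2 + t)²)
(S(-177) + (d(-60) - 15292)/(-14433)) + 19674 = ((-2 - 177)² + (-60*(1 + 2*(-60)) - 15292)/(-14433)) + 19674 = ((-179)² + (-60*(1 - 120) - 15292)*(-1/14433)) + 19674 = (32041 + (-60*(-119) - 15292)*(-1/14433)) + 19674 = (32041 + (7140 - 15292)*(-1/14433)) + 19674 = (32041 - 8152*(-1/14433)) + 19674 = (32041 + 8152/14433) + 19674 = 462455905/14433 + 19674 = 746410747/14433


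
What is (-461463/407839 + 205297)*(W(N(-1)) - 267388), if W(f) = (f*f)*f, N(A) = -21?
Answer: -23163173887176280/407839 ≈ -5.6795e+10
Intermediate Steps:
W(f) = f**3 (W(f) = f**2*f = f**3)
(-461463/407839 + 205297)*(W(N(-1)) - 267388) = (-461463/407839 + 205297)*((-21)**3 - 267388) = (-461463*1/407839 + 205297)*(-9261 - 267388) = (-461463/407839 + 205297)*(-276649) = (83727661720/407839)*(-276649) = -23163173887176280/407839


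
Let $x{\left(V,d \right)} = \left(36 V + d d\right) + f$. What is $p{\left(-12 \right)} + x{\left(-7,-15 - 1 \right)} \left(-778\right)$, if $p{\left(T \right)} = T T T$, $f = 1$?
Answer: $-5618$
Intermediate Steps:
$p{\left(T \right)} = T^{3}$ ($p{\left(T \right)} = T^{2} T = T^{3}$)
$x{\left(V,d \right)} = 1 + d^{2} + 36 V$ ($x{\left(V,d \right)} = \left(36 V + d d\right) + 1 = \left(36 V + d^{2}\right) + 1 = \left(d^{2} + 36 V\right) + 1 = 1 + d^{2} + 36 V$)
$p{\left(-12 \right)} + x{\left(-7,-15 - 1 \right)} \left(-778\right) = \left(-12\right)^{3} + \left(1 + \left(-15 - 1\right)^{2} + 36 \left(-7\right)\right) \left(-778\right) = -1728 + \left(1 + \left(-15 - 1\right)^{2} - 252\right) \left(-778\right) = -1728 + \left(1 + \left(-16\right)^{2} - 252\right) \left(-778\right) = -1728 + \left(1 + 256 - 252\right) \left(-778\right) = -1728 + 5 \left(-778\right) = -1728 - 3890 = -5618$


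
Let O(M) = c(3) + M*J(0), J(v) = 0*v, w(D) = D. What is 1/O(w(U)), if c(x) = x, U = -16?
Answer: ⅓ ≈ 0.33333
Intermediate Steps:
J(v) = 0
O(M) = 3 (O(M) = 3 + M*0 = 3 + 0 = 3)
1/O(w(U)) = 1/3 = ⅓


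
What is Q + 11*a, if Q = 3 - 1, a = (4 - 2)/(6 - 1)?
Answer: 32/5 ≈ 6.4000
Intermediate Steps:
a = 2/5 ≈ 0.40000
Q = 2
Q + 11*a = 2 + 11*(2/5) = 2 + 22/5 = 32/5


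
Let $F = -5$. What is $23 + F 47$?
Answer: $-212$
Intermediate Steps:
$23 + F 47 = 23 - 235 = -212$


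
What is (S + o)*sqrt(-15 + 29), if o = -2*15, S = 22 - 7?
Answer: -15*sqrt(14) ≈ -56.125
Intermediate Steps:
S = 15
o = -30
(S + o)*sqrt(-15 + 29) = (15 - 30)*sqrt(-15 + 29) = -15*sqrt(14)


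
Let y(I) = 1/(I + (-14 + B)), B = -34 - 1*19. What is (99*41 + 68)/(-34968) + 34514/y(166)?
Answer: 119481665521/34968 ≈ 3.4169e+6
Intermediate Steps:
B = -53 (B = -34 - 19 = -53)
y(I) = 1/(-67 + I) (y(I) = 1/(I + (-14 - 53)) = 1/(I - 67) = 1/(-67 + I))
(99*41 + 68)/(-34968) + 34514/y(166) = (99*41 + 68)/(-34968) + 34514/(1/(-67 + 166)) = (4059 + 68)*(-1/34968) + 34514/(1/99) = 4127*(-1/34968) + 34514/(1/99) = -4127/34968 + 34514*99 = -4127/34968 + 3416886 = 119481665521/34968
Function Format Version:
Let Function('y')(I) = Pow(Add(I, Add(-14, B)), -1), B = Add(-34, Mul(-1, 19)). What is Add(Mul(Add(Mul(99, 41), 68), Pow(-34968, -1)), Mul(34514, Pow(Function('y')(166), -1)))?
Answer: Rational(119481665521, 34968) ≈ 3.4169e+6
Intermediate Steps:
B = -53 (B = Add(-34, -19) = -53)
Function('y')(I) = Pow(Add(-67, I), -1) (Function('y')(I) = Pow(Add(I, Add(-14, -53)), -1) = Pow(Add(I, -67), -1) = Pow(Add(-67, I), -1))
Add(Mul(Add(Mul(99, 41), 68), Pow(-34968, -1)), Mul(34514, Pow(Function('y')(166), -1))) = Add(Mul(Add(Mul(99, 41), 68), Pow(-34968, -1)), Mul(34514, Pow(Pow(Add(-67, 166), -1), -1))) = Add(Mul(Add(4059, 68), Rational(-1, 34968)), Mul(34514, Pow(Pow(99, -1), -1))) = Add(Mul(4127, Rational(-1, 34968)), Mul(34514, Pow(Rational(1, 99), -1))) = Add(Rational(-4127, 34968), Mul(34514, 99)) = Add(Rational(-4127, 34968), 3416886) = Rational(119481665521, 34968)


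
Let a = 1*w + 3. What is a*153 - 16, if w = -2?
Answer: 137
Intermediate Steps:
a = 1 (a = 1*(-2) + 3 = -2 + 3 = 1)
a*153 - 16 = 1*153 - 16 = 153 - 16 = 137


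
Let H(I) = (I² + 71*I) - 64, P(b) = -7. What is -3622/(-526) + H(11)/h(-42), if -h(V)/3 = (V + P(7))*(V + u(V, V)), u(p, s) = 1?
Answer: 10694503/1585101 ≈ 6.7469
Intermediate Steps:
H(I) = -64 + I² + 71*I
h(V) = -3*(1 + V)*(-7 + V) (h(V) = -3*(V - 7)*(V + 1) = -3*(-7 + V)*(1 + V) = -3*(1 + V)*(-7 + V))
-3622/(-526) + H(11)/h(-42) = -3622/(-526) + (-64 + 11² + 71*11)/(21 - 3*(-42)² + 18*(-42)) = -3622*(-1/526) + (-64 + 121 + 781)/(21 - 3*1764 - 756) = 1811/263 + 838/(21 - 5292 - 756) = 1811/263 + 838/(-6027) = 1811/263 + 838*(-1/6027) = 1811/263 - 838/6027 = 10694503/1585101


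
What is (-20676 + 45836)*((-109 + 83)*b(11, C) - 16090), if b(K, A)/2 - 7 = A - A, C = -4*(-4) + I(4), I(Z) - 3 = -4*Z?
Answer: -413982640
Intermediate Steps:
I(Z) = 3 - 4*Z
C = 3 (C = -4*(-4) + (3 - 4*4) = 16 + (3 - 16) = 16 - 13 = 3)
b(K, A) = 14 (b(K, A) = 14 + 2*(A - A) = 14 + 2*0 = 14 + 0 = 14)
(-20676 + 45836)*((-109 + 83)*b(11, C) - 16090) = (-20676 + 45836)*((-109 + 83)*14 - 16090) = 25160*(-26*14 - 16090) = 25160*(-364 - 16090) = 25160*(-16454) = -413982640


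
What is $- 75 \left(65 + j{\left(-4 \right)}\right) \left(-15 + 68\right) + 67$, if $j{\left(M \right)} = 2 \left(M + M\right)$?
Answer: $-194708$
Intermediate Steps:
$j{\left(M \right)} = 4 M$ ($j{\left(M \right)} = 2 \cdot 2 M = 4 M$)
$- 75 \left(65 + j{\left(-4 \right)}\right) \left(-15 + 68\right) + 67 = - 75 \left(65 + 4 \left(-4\right)\right) \left(-15 + 68\right) + 67 = - 75 \left(65 - 16\right) 53 + 67 = - 75 \cdot 49 \cdot 53 + 67 = \left(-75\right) 2597 + 67 = -194775 + 67 = -194708$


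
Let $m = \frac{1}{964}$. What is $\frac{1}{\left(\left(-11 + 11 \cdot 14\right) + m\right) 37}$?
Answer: $\frac{964}{5100561} \approx 0.000189$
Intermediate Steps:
$m = \frac{1}{964} \approx 0.0010373$
$\frac{1}{\left(\left(-11 + 11 \cdot 14\right) + m\right) 37} = \frac{1}{\left(\left(-11 + 11 \cdot 14\right) + \frac{1}{964}\right) 37} = \frac{1}{\left(-11 + 154\right) + \frac{1}{964}} \cdot \frac{1}{37} = \frac{1}{143 + \frac{1}{964}} \cdot \frac{1}{37} = \frac{1}{\frac{137853}{964}} \cdot \frac{1}{37} = \frac{964}{137853} \cdot \frac{1}{37} = \frac{964}{5100561}$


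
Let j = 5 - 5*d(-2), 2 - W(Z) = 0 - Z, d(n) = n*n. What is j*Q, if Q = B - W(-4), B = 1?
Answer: -45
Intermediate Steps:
d(n) = n**2
W(Z) = 2 + Z (W(Z) = 2 - (0 - Z) = 2 - (-1)*Z = 2 + Z)
j = -15 (j = 5 - 5*(-2)**2 = 5 - 5*4 = 5 - 20 = -15)
Q = 3 (Q = 1 - (2 - 4) = 1 - 1*(-2) = 1 + 2 = 3)
j*Q = -15*3 = -45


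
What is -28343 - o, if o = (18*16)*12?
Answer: -31799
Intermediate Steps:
o = 3456 (o = 288*12 = 3456)
-28343 - o = -28343 - 1*3456 = -28343 - 3456 = -31799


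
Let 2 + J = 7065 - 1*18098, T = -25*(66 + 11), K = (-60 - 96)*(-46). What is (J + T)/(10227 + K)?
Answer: -4320/5801 ≈ -0.74470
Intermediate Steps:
K = 7176 (K = -156*(-46) = 7176)
T = -1925 (T = -25*77 = -1925)
J = -11035 (J = -2 + (7065 - 1*18098) = -2 + (7065 - 18098) = -2 - 11033 = -11035)
(J + T)/(10227 + K) = (-11035 - 1925)/(10227 + 7176) = -12960/17403 = -12960*1/17403 = -4320/5801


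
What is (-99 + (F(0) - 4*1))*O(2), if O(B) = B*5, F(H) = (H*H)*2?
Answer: -1030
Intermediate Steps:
F(H) = 2*H² (F(H) = H²*2 = 2*H²)
O(B) = 5*B
(-99 + (F(0) - 4*1))*O(2) = (-99 + (2*0² - 4*1))*(5*2) = (-99 + (2*0 - 4))*10 = (-99 + (0 - 4))*10 = (-99 - 4)*10 = -103*10 = -1030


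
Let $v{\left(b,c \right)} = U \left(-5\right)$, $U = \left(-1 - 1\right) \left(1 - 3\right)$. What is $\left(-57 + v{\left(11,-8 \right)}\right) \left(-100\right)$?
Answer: $7700$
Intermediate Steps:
$U = 4$ ($U = \left(-2\right) \left(-2\right) = 4$)
$v{\left(b,c \right)} = -20$ ($v{\left(b,c \right)} = 4 \left(-5\right) = -20$)
$\left(-57 + v{\left(11,-8 \right)}\right) \left(-100\right) = \left(-57 - 20\right) \left(-100\right) = \left(-77\right) \left(-100\right) = 7700$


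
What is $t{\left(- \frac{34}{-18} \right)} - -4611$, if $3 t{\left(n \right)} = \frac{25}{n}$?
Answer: $\frac{78462}{17} \approx 4615.4$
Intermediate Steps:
$t{\left(n \right)} = \frac{25}{3 n}$ ($t{\left(n \right)} = \frac{25 \frac{1}{n}}{3} = \frac{25}{3 n}$)
$t{\left(- \frac{34}{-18} \right)} - -4611 = \frac{25}{3 \left(- \frac{34}{-18}\right)} - -4611 = \frac{25}{3 \left(\left(-34\right) \left(- \frac{1}{18}\right)\right)} + 4611 = \frac{25}{3 \cdot \frac{17}{9}} + 4611 = \frac{25}{3} \cdot \frac{9}{17} + 4611 = \frac{75}{17} + 4611 = \frac{78462}{17}$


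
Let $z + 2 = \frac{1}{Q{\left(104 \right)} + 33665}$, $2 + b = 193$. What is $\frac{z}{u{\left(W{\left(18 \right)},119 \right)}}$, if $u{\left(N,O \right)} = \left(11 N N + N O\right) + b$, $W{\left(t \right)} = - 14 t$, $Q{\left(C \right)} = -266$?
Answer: $- \frac{66797}{22335481053} \approx -2.9906 \cdot 10^{-6}$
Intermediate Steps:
$b = 191$ ($b = -2 + 193 = 191$)
$u{\left(N,O \right)} = 191 + 11 N^{2} + N O$ ($u{\left(N,O \right)} = \left(11 N N + N O\right) + 191 = \left(11 N^{2} + N O\right) + 191 = 191 + 11 N^{2} + N O$)
$z = - \frac{66797}{33399}$ ($z = -2 + \frac{1}{-266 + 33665} = -2 + \frac{1}{33399} = - \frac{66797}{33399} \approx -2.0$)
$\frac{z}{u{\left(W{\left(18 \right)},119 \right)}} = - \frac{66797}{33399 \left(191 + 11 \left(\left(-14\right) 18\right)^{2} + \left(-14\right) 18 \cdot 119\right)} = - \frac{66797}{33399 \left(191 + 11 \left(-252\right)^{2} - 29988\right)} = - \frac{66797}{33399 \left(191 + 11 \cdot 63504 - 29988\right)} = - \frac{66797}{33399 \left(191 + 698544 - 29988\right)} = - \frac{66797}{33399 \cdot 668747} = \left(- \frac{66797}{33399}\right) \frac{1}{668747} = - \frac{66797}{22335481053}$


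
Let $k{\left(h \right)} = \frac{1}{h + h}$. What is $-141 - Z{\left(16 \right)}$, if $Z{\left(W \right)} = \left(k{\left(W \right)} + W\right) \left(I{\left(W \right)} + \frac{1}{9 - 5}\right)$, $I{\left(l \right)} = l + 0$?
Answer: $- \frac{51393}{128} \approx -401.51$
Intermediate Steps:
$I{\left(l \right)} = l$
$k{\left(h \right)} = \frac{1}{2 h}$
$Z{\left(W \right)} = \left(\frac{1}{4} + W\right) \left(W + \frac{1}{2 W}\right)$ ($Z{\left(W \right)} = \left(\frac{1}{2 W} + W\right) \left(W + \frac{1}{9 - 5}\right) = \left(W + \frac{1}{2 W}\right) \left(W + \frac{1}{4}\right) = \left(W + \frac{1}{2 W}\right) \left(\frac{1}{4} + W\right) = \left(\frac{1}{4} + W\right) \left(W + \frac{1}{2 W}\right)$)
$-141 - Z{\left(16 \right)} = -141 - \left(\frac{1}{2} + 16^{2} + \frac{1}{4} \cdot 16 + \frac{1}{8 \cdot 16}\right) = -141 - \left(\frac{1}{2} + 256 + 4 + \frac{1}{8} \cdot \frac{1}{16}\right) = -141 - \left(\frac{1}{2} + 256 + 4 + \frac{1}{128}\right) = -141 - \frac{33345}{128} = - \frac{51393}{128}$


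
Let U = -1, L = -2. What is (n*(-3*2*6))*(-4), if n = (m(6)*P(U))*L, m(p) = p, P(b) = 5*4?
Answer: -34560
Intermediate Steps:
P(b) = 20
n = -240 (n = (6*20)*(-2) = 120*(-2) = -240)
(n*(-3*2*6))*(-4) = -240*(-3*2)*6*(-4) = -(-1440)*6*(-4) = -240*(-36)*(-4) = 8640*(-4) = -34560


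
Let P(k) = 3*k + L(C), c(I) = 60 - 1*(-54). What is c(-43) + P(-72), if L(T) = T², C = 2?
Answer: -98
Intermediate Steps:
c(I) = 114 (c(I) = 60 + 54 = 114)
P(k) = 4 + 3*k (P(k) = 3*k + 2² = 3*k + 4 = 4 + 3*k)
c(-43) + P(-72) = 114 + (4 + 3*(-72)) = 114 + (4 - 216) = 114 - 212 = -98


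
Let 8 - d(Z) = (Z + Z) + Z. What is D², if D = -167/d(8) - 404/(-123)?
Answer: 729270025/3873024 ≈ 188.29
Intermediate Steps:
d(Z) = 8 - 3*Z (d(Z) = 8 - ((Z + Z) + Z) = 8 - (2*Z + Z) = 8 - 3*Z)
D = 27005/1968 (D = -167/(8 - 3*8) - 404/(-123) = -167/(8 - 24) - 404*(-1/123) = -167/(-16) + 404/123 = -167*(-1/16) + 404/123 = 167/16 + 404/123 = 27005/1968 ≈ 13.722)
D² = (27005/1968)² = 729270025/3873024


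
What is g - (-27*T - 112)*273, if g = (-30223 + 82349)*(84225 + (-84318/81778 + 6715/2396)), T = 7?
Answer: 215068095705350779/48985022 ≈ 4.3905e+9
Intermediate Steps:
g = 215064070459137973/48985022 (g = 52126*(84225 + (-84318*1/81778 + 6715*(1/2396))) = 52126*(84225 + (-42159/40889 + 6715/2396)) = 52126*(84225 + 173556671/97970044) = 52126*(8251700512571/97970044) = 215064070459137973/48985022 ≈ 4.3904e+9)
g - (-27*T - 112)*273 = 215064070459137973/48985022 - (-27*7 - 112)*273 = 215064070459137973/48985022 - (-189 - 112)*273 = 215064070459137973/48985022 - (-301)*273 = 215064070459137973/48985022 - 1*(-82173) = 215064070459137973/48985022 + 82173 = 215068095705350779/48985022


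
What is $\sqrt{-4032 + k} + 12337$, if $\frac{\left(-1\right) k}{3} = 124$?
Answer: $12337 + 2 i \sqrt{1101} \approx 12337.0 + 66.363 i$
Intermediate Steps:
$k = -372$ ($k = \left(-3\right) 124 = -372$)
$\sqrt{-4032 + k} + 12337 = \sqrt{-4032 - 372} + 12337 = \sqrt{-4404} + 12337 = 2 i \sqrt{1101} + 12337 = 12337 + 2 i \sqrt{1101}$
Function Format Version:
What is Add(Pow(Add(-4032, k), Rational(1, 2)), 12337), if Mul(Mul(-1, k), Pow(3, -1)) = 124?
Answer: Add(12337, Mul(2, I, Pow(1101, Rational(1, 2)))) ≈ Add(12337., Mul(66.363, I))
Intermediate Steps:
k = -372 (k = Mul(-3, 124) = -372)
Add(Pow(Add(-4032, k), Rational(1, 2)), 12337) = Add(Pow(Add(-4032, -372), Rational(1, 2)), 12337) = Add(Pow(-4404, Rational(1, 2)), 12337) = Add(Mul(2, I, Pow(1101, Rational(1, 2))), 12337) = Add(12337, Mul(2, I, Pow(1101, Rational(1, 2))))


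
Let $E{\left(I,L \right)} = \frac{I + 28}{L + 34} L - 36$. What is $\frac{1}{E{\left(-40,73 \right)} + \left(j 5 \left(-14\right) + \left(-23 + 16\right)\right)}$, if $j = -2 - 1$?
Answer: $\frac{107}{16993} \approx 0.0062967$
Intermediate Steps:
$j = -3$ ($j = -2 - 1 = -3$)
$E{\left(I,L \right)} = -36 + \frac{L \left(28 + I\right)}{34 + L}$ ($E{\left(I,L \right)} = \frac{28 + I}{34 + L} L - 36 = \frac{L \left(28 + I\right)}{34 + L} - 36 = -36 + \frac{L \left(28 + I\right)}{34 + L}$)
$\frac{1}{E{\left(-40,73 \right)} + \left(j 5 \left(-14\right) + \left(-23 + 16\right)\right)} = \frac{1}{\frac{-1224 - 584 - 2920}{34 + 73} + \left(\left(-3\right) 5 \left(-14\right) + \left(-23 + 16\right)\right)} = \frac{1}{\frac{-1224 - 584 - 2920}{107} - -203} = \frac{1}{\frac{1}{107} \left(-4728\right) + \left(210 - 7\right)} = \frac{1}{- \frac{4728}{107} + 203} = \frac{1}{\frac{16993}{107}} = \frac{107}{16993}$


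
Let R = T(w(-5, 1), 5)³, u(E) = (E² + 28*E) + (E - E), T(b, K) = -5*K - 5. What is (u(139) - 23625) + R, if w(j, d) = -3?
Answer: -27412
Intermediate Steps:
T(b, K) = -5 - 5*K
u(E) = E² + 28*E (u(E) = (E² + 28*E) + 0 = E² + 28*E)
R = -27000 (R = (-5 - 5*5)³ = (-5 - 25)³ = (-30)³ = -27000)
(u(139) - 23625) + R = (139*(28 + 139) - 23625) - 27000 = (139*167 - 23625) - 27000 = (23213 - 23625) - 27000 = -412 - 27000 = -27412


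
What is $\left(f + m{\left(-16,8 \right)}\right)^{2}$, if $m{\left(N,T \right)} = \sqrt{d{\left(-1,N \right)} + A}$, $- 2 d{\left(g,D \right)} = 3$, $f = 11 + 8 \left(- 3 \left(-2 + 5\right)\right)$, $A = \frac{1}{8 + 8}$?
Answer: $\frac{\left(244 - i \sqrt{23}\right)^{2}}{16} \approx 3719.6 - 146.27 i$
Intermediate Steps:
$A = \frac{1}{16} \approx 0.0625$
$f = -61$ ($f = 11 + 8 \left(\left(-3\right) 3\right) = 11 + 8 \left(-9\right) = 11 - 72 = -61$)
$d{\left(g,D \right)} = - \frac{3}{2}$ ($d{\left(g,D \right)} = \left(- \frac{1}{2}\right) 3 = - \frac{3}{2}$)
$m{\left(N,T \right)} = \frac{i \sqrt{23}}{4}$ ($m{\left(N,T \right)} = \sqrt{- \frac{3}{2} + \frac{1}{16}} = \sqrt{- \frac{23}{16}} = \frac{i \sqrt{23}}{4}$)
$\left(f + m{\left(-16,8 \right)}\right)^{2} = \left(-61 + \frac{i \sqrt{23}}{4}\right)^{2}$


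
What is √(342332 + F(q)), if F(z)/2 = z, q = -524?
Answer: 2*√85321 ≈ 584.20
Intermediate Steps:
F(z) = 2*z
√(342332 + F(q)) = √(342332 + 2*(-524)) = √(342332 - 1048) = √341284 = 2*√85321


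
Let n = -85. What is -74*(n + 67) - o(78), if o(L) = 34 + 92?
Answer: 1206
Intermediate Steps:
o(L) = 126
-74*(n + 67) - o(78) = -74*(-85 + 67) - 1*126 = -74*(-18) - 126 = 1332 - 126 = 1206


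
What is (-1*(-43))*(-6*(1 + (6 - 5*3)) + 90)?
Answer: 5934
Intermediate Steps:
(-1*(-43))*(-6*(1 + (6 - 5*3)) + 90) = 43*(-6*(1 + (6 - 15)) + 90) = 43*(-6*(1 - 9) + 90) = 43*(-6*(-8) + 90) = 43*(48 + 90) = 43*138 = 5934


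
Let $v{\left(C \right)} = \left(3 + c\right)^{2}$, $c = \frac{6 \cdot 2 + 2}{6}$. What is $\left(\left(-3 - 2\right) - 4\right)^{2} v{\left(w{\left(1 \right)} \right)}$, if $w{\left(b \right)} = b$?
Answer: $2304$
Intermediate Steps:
$c = \frac{7}{3}$ ($c = \left(12 + 2\right) \frac{1}{6} = 14 \cdot \frac{1}{6} = \frac{7}{3} \approx 2.3333$)
$v{\left(C \right)} = \frac{256}{9}$ ($v{\left(C \right)} = \left(3 + \frac{7}{3}\right)^{2} = \left(\frac{16}{3}\right)^{2} = \frac{256}{9}$)
$\left(\left(-3 - 2\right) - 4\right)^{2} v{\left(w{\left(1 \right)} \right)} = \left(\left(-3 - 2\right) - 4\right)^{2} \cdot \frac{256}{9} = \left(-5 - 4\right)^{2} \cdot \frac{256}{9} = \left(-9\right)^{2} \cdot \frac{256}{9} = 81 \cdot \frac{256}{9} = 2304$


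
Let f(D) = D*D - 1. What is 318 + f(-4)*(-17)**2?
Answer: 4653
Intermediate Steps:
f(D) = -1 + D**2 (f(D) = D**2 - 1 = -1 + D**2)
318 + f(-4)*(-17)**2 = 318 + (-1 + (-4)**2)*(-17)**2 = 318 + (-1 + 16)*289 = 318 + 15*289 = 318 + 4335 = 4653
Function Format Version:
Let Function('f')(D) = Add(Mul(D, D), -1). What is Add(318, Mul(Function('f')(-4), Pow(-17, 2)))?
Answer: 4653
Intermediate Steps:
Function('f')(D) = Add(-1, Pow(D, 2)) (Function('f')(D) = Add(Pow(D, 2), -1) = Add(-1, Pow(D, 2)))
Add(318, Mul(Function('f')(-4), Pow(-17, 2))) = Add(318, Mul(Add(-1, Pow(-4, 2)), Pow(-17, 2))) = Add(318, Mul(Add(-1, 16), 289)) = Add(318, Mul(15, 289)) = Add(318, 4335) = 4653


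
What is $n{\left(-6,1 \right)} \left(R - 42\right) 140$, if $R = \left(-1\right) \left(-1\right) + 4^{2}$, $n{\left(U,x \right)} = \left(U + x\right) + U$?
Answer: $38500$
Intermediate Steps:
$n{\left(U,x \right)} = x + 2 U$
$R = 17$ ($R = 1 + 16 = 17$)
$n{\left(-6,1 \right)} \left(R - 42\right) 140 = \left(1 + 2 \left(-6\right)\right) \left(17 - 42\right) 140 = \left(1 - 12\right) \left(-25\right) 140 = \left(-11\right) \left(-25\right) 140 = 275 \cdot 140 = 38500$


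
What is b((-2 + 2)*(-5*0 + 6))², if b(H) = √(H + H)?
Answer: 0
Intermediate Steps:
b(H) = √2*√H (b(H) = √(2*H) = √2*√H)
b((-2 + 2)*(-5*0 + 6))² = (√2*√((-2 + 2)*(-5*0 + 6)))² = (√2*√(0*(0 + 6)))² = (√2*√(0*6))² = (√2*√0)² = (√2*0)² = 0² = 0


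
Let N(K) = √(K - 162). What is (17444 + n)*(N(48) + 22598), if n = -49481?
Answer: -723972126 - 32037*I*√114 ≈ -7.2397e+8 - 3.4206e+5*I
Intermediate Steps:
N(K) = √(-162 + K)
(17444 + n)*(N(48) + 22598) = (17444 - 49481)*(√(-162 + 48) + 22598) = -32037*(√(-114) + 22598) = -32037*(I*√114 + 22598) = -32037*(22598 + I*√114) = -723972126 - 32037*I*√114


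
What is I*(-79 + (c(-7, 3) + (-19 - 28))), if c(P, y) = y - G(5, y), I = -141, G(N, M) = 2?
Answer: 17625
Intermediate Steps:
c(P, y) = -2 + y (c(P, y) = y - 1*2 = y - 2 = -2 + y)
I*(-79 + (c(-7, 3) + (-19 - 28))) = -141*(-79 + ((-2 + 3) + (-19 - 28))) = -141*(-79 + (1 - 47)) = -141*(-79 - 46) = -141*(-125) = 17625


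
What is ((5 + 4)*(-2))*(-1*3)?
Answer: 54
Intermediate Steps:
((5 + 4)*(-2))*(-1*3) = (9*(-2))*(-3) = -18*(-3) = 54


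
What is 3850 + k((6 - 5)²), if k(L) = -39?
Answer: 3811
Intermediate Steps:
3850 + k((6 - 5)²) = 3850 - 39 = 3811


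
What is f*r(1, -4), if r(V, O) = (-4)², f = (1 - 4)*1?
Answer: -48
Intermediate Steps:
f = -3 (f = -3*1 = -3)
r(V, O) = 16
f*r(1, -4) = -3*16 = -48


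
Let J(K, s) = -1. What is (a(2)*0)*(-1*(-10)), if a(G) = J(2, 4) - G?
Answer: 0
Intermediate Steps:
a(G) = -1 - G
(a(2)*0)*(-1*(-10)) = ((-1 - 1*2)*0)*(-1*(-10)) = ((-1 - 2)*0)*10 = -3*0*10 = 0*10 = 0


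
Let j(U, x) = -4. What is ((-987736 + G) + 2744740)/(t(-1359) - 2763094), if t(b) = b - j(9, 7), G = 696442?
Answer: -2453446/2764449 ≈ -0.88750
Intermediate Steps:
t(b) = 4 + b (t(b) = b - 1*(-4) = b + 4 = 4 + b)
((-987736 + G) + 2744740)/(t(-1359) - 2763094) = ((-987736 + 696442) + 2744740)/((4 - 1359) - 2763094) = (-291294 + 2744740)/(-1355 - 2763094) = 2453446/(-2764449) = 2453446*(-1/2764449) = -2453446/2764449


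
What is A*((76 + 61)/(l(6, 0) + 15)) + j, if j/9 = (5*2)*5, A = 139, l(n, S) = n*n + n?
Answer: 44693/57 ≈ 784.09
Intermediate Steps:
l(n, S) = n + n² (l(n, S) = n² + n = n + n²)
j = 450 (j = 9*((5*2)*5) = 9*(10*5) = 9*50 = 450)
A*((76 + 61)/(l(6, 0) + 15)) + j = 139*((76 + 61)/(6*(1 + 6) + 15)) + 450 = 139*(137/(6*7 + 15)) + 450 = 139*(137/(42 + 15)) + 450 = 139*(137/57) + 450 = 19043/57 + 450 = 44693/57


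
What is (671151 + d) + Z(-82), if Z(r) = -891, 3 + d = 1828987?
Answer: 2499244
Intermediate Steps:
d = 1828984 (d = -3 + 1828987 = 1828984)
(671151 + d) + Z(-82) = (671151 + 1828984) - 891 = 2500135 - 891 = 2499244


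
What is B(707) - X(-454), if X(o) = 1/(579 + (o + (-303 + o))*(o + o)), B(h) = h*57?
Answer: 44335629932/1100167 ≈ 40299.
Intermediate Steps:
B(h) = 57*h
X(o) = 1/(579 + 2*o*(-303 + 2*o)) (X(o) = 1/(579 + (-303 + 2*o)*(2*o)) = 1/(579 + 2*o*(-303 + 2*o)))
B(707) - X(-454) = 57*707 - 1/(579 - 606*(-454) + 4*(-454)²) = 40299 - 1/(579 + 275124 + 4*206116) = 40299 - 1/(579 + 275124 + 824464) = 40299 - 1/1100167 = 44335629932/1100167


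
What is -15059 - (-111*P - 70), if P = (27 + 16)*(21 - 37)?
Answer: -91357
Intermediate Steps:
P = -688 (P = 43*(-16) = -688)
-15059 - (-111*P - 70) = -15059 - (-111*(-688) - 70) = -15059 - (76368 - 70) = -15059 - 1*76298 = -15059 - 76298 = -91357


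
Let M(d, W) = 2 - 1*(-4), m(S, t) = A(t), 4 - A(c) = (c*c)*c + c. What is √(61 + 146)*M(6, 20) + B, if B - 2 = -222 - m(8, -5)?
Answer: -354 + 18*√23 ≈ -267.67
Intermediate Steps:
A(c) = 4 - c - c³ (A(c) = 4 - ((c*c)*c + c) = 4 - (c²*c + c) = 4 - (c³ + c) = 4 - (c + c³) = 4 + (-c - c³) = 4 - c - c³)
m(S, t) = 4 - t - t³
B = -354 (B = 2 + (-222 - (4 - 1*(-5) - 1*(-5)³)) = 2 + (-222 - (4 + 5 - 1*(-125))) = 2 + (-222 - (4 + 5 + 125)) = 2 + (-222 - 1*134) = 2 + (-222 - 134) = 2 - 356 = -354)
M(d, W) = 6 (M(d, W) = 2 + 4 = 6)
√(61 + 146)*M(6, 20) + B = √(61 + 146)*6 - 354 = √207*6 - 354 = (3*√23)*6 - 354 = 18*√23 - 354 = -354 + 18*√23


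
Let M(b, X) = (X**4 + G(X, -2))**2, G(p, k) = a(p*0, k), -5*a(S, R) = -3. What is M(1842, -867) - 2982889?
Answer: 7981651997423209118605439/25 ≈ 3.1927e+23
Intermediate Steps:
a(S, R) = 3/5 (a(S, R) = -1/5*(-3) = 3/5)
G(p, k) = 3/5
M(b, X) = (3/5 + X**4)**2 (M(b, X) = (X**4 + 3/5)**2 = (3/5 + X**4)**2)
M(1842, -867) - 2982889 = (3 + 5*(-867)**4)**2/25 - 2982889 = (3 + 5*565036352721)**2/25 - 2982889 = (3 + 2825181763605)**2/25 - 2982889 = (1/25)*2825181763608**2 - 2982889 = (1/25)*7981651997423209193177664 - 2982889 = 7981651997423209193177664/25 - 2982889 = 7981651997423209118605439/25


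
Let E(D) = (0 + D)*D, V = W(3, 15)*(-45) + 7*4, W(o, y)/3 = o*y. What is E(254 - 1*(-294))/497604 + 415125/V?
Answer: -51187980553/752252847 ≈ -68.046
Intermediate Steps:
W(o, y) = 3*o*y (W(o, y) = 3*(o*y) = 3*o*y)
V = -6047 (V = (3*3*15)*(-45) + 7*4 = 135*(-45) + 28 = -6075 + 28 = -6047)
E(D) = D² (E(D) = D*D = D²)
E(254 - 1*(-294))/497604 + 415125/V = (254 - 1*(-294))²/497604 + 415125/(-6047) = (254 + 294)²*(1/497604) + 415125*(-1/6047) = 548²*(1/497604) - 415125/6047 = 300304*(1/497604) - 415125/6047 = 75076/124401 - 415125/6047 = -51187980553/752252847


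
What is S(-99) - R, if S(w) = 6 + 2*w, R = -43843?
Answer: 43651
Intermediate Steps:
S(-99) - R = (6 + 2*(-99)) - 1*(-43843) = (6 - 198) + 43843 = -192 + 43843 = 43651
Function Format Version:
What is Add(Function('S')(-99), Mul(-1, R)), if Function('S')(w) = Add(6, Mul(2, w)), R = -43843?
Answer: 43651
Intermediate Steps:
Add(Function('S')(-99), Mul(-1, R)) = Add(Add(6, Mul(2, -99)), Mul(-1, -43843)) = Add(Add(6, -198), 43843) = Add(-192, 43843) = 43651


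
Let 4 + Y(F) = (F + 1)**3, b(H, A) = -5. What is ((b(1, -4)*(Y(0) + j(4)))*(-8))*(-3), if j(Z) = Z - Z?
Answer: 360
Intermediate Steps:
j(Z) = 0
Y(F) = -4 + (1 + F)**3 (Y(F) = -4 + (F + 1)**3 = -4 + (1 + F)**3)
((b(1, -4)*(Y(0) + j(4)))*(-8))*(-3) = (-5*((-4 + (1 + 0)**3) + 0)*(-8))*(-3) = (-5*((-4 + 1**3) + 0)*(-8))*(-3) = (-5*((-4 + 1) + 0)*(-8))*(-3) = (-5*(-3 + 0)*(-8))*(-3) = (-5*(-3)*(-8))*(-3) = (15*(-8))*(-3) = -120*(-3) = 360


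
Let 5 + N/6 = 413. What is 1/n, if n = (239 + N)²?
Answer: 1/7219969 ≈ 1.3850e-7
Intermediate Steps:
N = 2448 (N = -30 + 6*413 = -30 + 2478 = 2448)
n = 7219969 (n = (239 + 2448)² = 2687² = 7219969)
1/n = 1/7219969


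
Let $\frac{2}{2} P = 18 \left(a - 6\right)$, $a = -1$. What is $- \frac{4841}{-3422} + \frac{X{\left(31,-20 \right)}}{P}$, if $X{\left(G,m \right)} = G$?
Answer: $\frac{125971}{107793} \approx 1.1686$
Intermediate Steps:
$P = -126$ ($P = 18 \left(-1 - 6\right) = 18 \left(-7\right) = -126$)
$- \frac{4841}{-3422} + \frac{X{\left(31,-20 \right)}}{P} = - \frac{4841}{-3422} + \frac{31}{-126} = \left(-4841\right) \left(- \frac{1}{3422}\right) + 31 \left(- \frac{1}{126}\right) = \frac{4841}{3422} - \frac{31}{126} = \frac{125971}{107793}$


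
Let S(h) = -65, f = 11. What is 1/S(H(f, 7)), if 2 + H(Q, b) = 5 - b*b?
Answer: -1/65 ≈ -0.015385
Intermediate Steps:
H(Q, b) = 3 - b² (H(Q, b) = -2 + (5 - b*b) = -2 + (5 - b²) = 3 - b²)
1/S(H(f, 7)) = 1/(-65) = -1/65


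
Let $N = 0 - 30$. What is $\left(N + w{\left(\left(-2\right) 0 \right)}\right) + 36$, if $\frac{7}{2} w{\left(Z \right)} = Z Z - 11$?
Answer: $\frac{20}{7} \approx 2.8571$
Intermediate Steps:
$N = -30$ ($N = 0 - 30 = -30$)
$w{\left(Z \right)} = - \frac{22}{7} + \frac{2 Z^{2}}{7}$ ($w{\left(Z \right)} = \frac{2 \left(Z Z - 11\right)}{7} = \frac{2 \left(Z^{2} - 11\right)}{7} = \frac{2 \left(-11 + Z^{2}\right)}{7} = - \frac{22}{7} + \frac{2 Z^{2}}{7}$)
$\left(N + w{\left(\left(-2\right) 0 \right)}\right) + 36 = \left(-30 - \left(\frac{22}{7} - \frac{2 \left(\left(-2\right) 0\right)^{2}}{7}\right)\right) + 36 = \left(-30 - \left(\frac{22}{7} - \frac{2 \cdot 0^{2}}{7}\right)\right) + 36 = \left(-30 + \left(- \frac{22}{7} + \frac{2}{7} \cdot 0\right)\right) + 36 = \left(-30 + \left(- \frac{22}{7} + 0\right)\right) + 36 = \left(-30 - \frac{22}{7}\right) + 36 = - \frac{232}{7} + 36 = \frac{20}{7}$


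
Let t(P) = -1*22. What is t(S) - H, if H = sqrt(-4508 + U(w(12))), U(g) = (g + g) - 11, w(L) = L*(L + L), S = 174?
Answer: -22 - I*sqrt(3943) ≈ -22.0 - 62.793*I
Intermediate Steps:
t(P) = -22
w(L) = 2*L**2 (w(L) = L*(2*L) = 2*L**2)
U(g) = -11 + 2*g (U(g) = 2*g - 11 = -11 + 2*g)
H = I*sqrt(3943) (H = sqrt(-4508 + (-11 + 2*(2*12**2))) = sqrt(-4508 + (-11 + 2*(2*144))) = sqrt(-4508 + (-11 + 2*288)) = sqrt(-4508 + (-11 + 576)) = sqrt(-4508 + 565) = sqrt(-3943) = I*sqrt(3943) ≈ 62.793*I)
t(S) - H = -22 - I*sqrt(3943)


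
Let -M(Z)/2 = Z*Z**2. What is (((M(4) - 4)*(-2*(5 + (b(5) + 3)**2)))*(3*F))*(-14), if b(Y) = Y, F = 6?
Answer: -4590432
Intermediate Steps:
M(Z) = -2*Z**3 (M(Z) = -2*Z*Z**2 = -2*Z**3)
(((M(4) - 4)*(-2*(5 + (b(5) + 3)**2)))*(3*F))*(-14) = (((-2*4**3 - 4)*(-2*(5 + (5 + 3)**2)))*(3*6))*(-14) = (((-2*64 - 4)*(-2*(5 + 8**2)))*18)*(-14) = (((-128 - 4)*(-2*(5 + 64)))*18)*(-14) = (-(-264)*69*18)*(-14) = (-132*(-138)*18)*(-14) = (18216*18)*(-14) = 327888*(-14) = -4590432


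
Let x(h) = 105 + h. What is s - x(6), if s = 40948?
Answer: 40837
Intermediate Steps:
s - x(6) = 40948 - (105 + 6) = 40948 - 1*111 = 40948 - 111 = 40837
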